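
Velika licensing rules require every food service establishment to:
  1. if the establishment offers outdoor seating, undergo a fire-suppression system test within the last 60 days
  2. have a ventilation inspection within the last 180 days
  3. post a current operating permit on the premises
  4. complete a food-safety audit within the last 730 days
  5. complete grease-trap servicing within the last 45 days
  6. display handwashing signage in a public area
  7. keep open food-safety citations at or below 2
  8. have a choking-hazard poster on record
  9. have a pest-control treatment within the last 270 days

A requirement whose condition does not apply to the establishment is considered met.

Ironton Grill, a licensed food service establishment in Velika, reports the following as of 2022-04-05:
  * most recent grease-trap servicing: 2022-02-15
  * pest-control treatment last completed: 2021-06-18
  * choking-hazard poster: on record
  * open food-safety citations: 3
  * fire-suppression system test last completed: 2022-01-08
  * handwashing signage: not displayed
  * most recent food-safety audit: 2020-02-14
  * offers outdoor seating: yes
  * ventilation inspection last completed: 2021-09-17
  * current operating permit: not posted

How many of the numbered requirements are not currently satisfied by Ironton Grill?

1. condition 'offers outdoor seating' holds; fire-suppression system test 87 days ago vs limit 60 → not met
2. ventilation inspection 200 days ago vs limit 180 → not met
3. current operating permit absent → not met
4. food-safety audit 781 days ago vs limit 730 → not met
5. grease-trap servicing 49 days ago vs limit 45 → not met
6. handwashing signage absent → not met
7. open food-safety citations 3 > 2 → not met
8. choking-hazard poster present → met
9. pest-control treatment 291 days ago vs limit 270 → not met
Not met: 8 of 9

8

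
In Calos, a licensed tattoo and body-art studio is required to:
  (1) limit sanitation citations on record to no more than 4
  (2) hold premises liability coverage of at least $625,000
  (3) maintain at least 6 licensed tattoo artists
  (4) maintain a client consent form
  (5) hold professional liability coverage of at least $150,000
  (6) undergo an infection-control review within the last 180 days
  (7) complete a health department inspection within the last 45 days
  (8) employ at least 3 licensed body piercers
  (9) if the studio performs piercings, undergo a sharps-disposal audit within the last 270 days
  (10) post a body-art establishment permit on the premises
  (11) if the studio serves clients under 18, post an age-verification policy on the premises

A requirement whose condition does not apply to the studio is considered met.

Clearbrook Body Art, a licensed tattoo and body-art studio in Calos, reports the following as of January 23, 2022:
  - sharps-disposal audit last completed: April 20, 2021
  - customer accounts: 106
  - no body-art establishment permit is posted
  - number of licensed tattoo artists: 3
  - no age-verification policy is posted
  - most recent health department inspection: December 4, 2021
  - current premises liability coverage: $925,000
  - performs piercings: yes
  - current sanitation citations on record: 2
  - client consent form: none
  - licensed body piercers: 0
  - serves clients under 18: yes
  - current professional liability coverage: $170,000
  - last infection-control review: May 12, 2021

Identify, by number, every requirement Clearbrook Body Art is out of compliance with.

3, 4, 6, 7, 8, 9, 10, 11

1. sanitation citations on record 2 ≤ 4 → met
2. premises liability coverage $925,000 ≥ $625,000 → met
3. licensed tattoo artists 3 < 6 → not met
4. client consent form absent → not met
5. professional liability coverage $170,000 ≥ $150,000 → met
6. infection-control review 256 days ago vs limit 180 → not met
7. health department inspection 50 days ago vs limit 45 → not met
8. licensed body piercers 0 < 3 → not met
9. condition 'performs piercings' holds; sharps-disposal audit 278 days ago vs limit 270 → not met
10. body-art establishment permit absent → not met
11. condition 'serves clients under 18' holds; age-verification policy absent → not met
Not met: 3, 4, 6, 7, 8, 9, 10, 11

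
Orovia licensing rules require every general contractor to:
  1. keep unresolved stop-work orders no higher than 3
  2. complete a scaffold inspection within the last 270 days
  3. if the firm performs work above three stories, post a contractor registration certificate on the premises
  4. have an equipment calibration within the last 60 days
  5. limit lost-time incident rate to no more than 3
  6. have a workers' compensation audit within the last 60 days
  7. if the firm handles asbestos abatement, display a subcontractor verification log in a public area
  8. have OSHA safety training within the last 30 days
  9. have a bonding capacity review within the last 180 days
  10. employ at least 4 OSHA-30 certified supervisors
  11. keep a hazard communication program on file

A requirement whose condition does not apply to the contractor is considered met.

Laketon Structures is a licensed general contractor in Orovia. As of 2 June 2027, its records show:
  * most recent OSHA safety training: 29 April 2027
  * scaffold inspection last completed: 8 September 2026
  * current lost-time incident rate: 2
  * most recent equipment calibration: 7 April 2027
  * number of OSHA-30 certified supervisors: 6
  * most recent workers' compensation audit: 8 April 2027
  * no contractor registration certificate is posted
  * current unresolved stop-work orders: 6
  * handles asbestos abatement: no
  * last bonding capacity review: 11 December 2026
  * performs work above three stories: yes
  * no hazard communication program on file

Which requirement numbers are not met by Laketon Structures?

1. unresolved stop-work orders 6 > 3 → not met
2. scaffold inspection 267 days ago vs limit 270 → met
3. condition 'performs work above three stories' holds; contractor registration certificate absent → not met
4. equipment calibration 56 days ago vs limit 60 → met
5. lost-time incident rate 2 ≤ 3 → met
6. workers' compensation audit 55 days ago vs limit 60 → met
7. condition 'handles asbestos abatement' does not hold → requirement n/a → met
8. OSHA safety training 34 days ago vs limit 30 → not met
9. bonding capacity review 173 days ago vs limit 180 → met
10. OSHA-30 certified supervisors 6 ≥ 4 → met
11. hazard communication program absent → not met
Not met: 1, 3, 8, 11

1, 3, 8, 11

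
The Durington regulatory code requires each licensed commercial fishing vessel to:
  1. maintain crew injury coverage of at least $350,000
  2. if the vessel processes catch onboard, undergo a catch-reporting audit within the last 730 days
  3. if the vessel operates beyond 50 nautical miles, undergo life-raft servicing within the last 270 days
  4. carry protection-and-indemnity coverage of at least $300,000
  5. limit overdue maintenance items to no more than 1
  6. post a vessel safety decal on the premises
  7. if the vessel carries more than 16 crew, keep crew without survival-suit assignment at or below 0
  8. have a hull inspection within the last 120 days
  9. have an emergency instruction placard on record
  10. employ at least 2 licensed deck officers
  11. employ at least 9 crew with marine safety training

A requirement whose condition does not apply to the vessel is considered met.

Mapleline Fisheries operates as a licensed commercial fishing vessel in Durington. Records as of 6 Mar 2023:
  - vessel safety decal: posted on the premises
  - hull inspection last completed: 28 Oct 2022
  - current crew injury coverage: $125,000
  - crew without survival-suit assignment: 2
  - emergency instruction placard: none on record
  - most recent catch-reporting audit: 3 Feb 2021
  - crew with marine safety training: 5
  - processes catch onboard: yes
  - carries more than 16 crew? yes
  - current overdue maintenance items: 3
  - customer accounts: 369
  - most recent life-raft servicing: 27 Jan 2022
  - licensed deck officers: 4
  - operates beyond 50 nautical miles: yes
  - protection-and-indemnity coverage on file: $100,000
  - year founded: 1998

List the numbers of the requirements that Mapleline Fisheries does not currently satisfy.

1. crew injury coverage $125,000 < $350,000 → not met
2. condition 'processes catch onboard' holds; catch-reporting audit 761 days ago vs limit 730 → not met
3. condition 'operates beyond 50 nautical miles' holds; life-raft servicing 403 days ago vs limit 270 → not met
4. protection-and-indemnity coverage $100,000 < $300,000 → not met
5. overdue maintenance items 3 > 1 → not met
6. vessel safety decal present → met
7. condition 'carries more than 16 crew' holds; crew without survival-suit assignment 2 > 0 → not met
8. hull inspection 129 days ago vs limit 120 → not met
9. emergency instruction placard absent → not met
10. licensed deck officers 4 ≥ 2 → met
11. crew with marine safety training 5 < 9 → not met
Not met: 1, 2, 3, 4, 5, 7, 8, 9, 11

1, 2, 3, 4, 5, 7, 8, 9, 11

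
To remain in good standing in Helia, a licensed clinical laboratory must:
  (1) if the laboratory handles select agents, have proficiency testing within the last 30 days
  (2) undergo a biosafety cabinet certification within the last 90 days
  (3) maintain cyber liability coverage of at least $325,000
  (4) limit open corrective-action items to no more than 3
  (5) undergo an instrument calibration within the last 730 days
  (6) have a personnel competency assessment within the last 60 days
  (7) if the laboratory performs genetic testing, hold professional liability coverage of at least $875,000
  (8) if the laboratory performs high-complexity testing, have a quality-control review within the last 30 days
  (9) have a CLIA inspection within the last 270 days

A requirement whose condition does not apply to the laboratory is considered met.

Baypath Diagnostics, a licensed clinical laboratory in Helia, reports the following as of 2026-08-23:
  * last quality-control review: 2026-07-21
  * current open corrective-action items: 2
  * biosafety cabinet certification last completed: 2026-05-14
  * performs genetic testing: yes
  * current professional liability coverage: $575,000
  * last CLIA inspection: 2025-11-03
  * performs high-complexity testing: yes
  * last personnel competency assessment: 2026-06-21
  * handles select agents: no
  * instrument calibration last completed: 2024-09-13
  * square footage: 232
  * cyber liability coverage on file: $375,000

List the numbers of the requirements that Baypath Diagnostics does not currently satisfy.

2, 6, 7, 8, 9

1. condition 'handles select agents' does not hold → requirement n/a → met
2. biosafety cabinet certification 101 days ago vs limit 90 → not met
3. cyber liability coverage $375,000 ≥ $325,000 → met
4. open corrective-action items 2 ≤ 3 → met
5. instrument calibration 709 days ago vs limit 730 → met
6. personnel competency assessment 63 days ago vs limit 60 → not met
7. condition 'performs genetic testing' holds; professional liability coverage $575,000 < $875,000 → not met
8. condition 'performs high-complexity testing' holds; quality-control review 33 days ago vs limit 30 → not met
9. CLIA inspection 293 days ago vs limit 270 → not met
Not met: 2, 6, 7, 8, 9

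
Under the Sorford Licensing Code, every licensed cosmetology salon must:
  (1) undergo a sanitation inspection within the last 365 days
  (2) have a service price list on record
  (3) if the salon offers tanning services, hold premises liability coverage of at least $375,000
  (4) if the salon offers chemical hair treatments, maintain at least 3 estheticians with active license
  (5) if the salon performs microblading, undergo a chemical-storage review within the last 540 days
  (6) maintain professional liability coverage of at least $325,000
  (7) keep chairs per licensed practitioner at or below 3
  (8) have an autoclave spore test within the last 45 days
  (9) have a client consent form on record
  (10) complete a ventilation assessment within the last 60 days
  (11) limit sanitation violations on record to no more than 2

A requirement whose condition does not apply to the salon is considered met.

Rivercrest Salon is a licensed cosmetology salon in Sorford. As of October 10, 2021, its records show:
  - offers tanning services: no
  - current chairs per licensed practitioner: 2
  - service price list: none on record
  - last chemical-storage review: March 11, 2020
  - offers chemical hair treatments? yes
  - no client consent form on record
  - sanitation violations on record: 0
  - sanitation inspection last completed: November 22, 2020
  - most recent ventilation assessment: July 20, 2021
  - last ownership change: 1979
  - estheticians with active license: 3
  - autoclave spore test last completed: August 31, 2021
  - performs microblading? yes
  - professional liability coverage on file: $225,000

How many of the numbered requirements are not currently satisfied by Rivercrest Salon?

5

1. sanitation inspection 322 days ago vs limit 365 → met
2. service price list absent → not met
3. condition 'offers tanning services' does not hold → requirement n/a → met
4. condition 'offers chemical hair treatments' holds; estheticians with active license 3 ≥ 3 → met
5. condition 'performs microblading' holds; chemical-storage review 578 days ago vs limit 540 → not met
6. professional liability coverage $225,000 < $325,000 → not met
7. chairs per licensed practitioner 2 ≤ 3 → met
8. autoclave spore test 40 days ago vs limit 45 → met
9. client consent form absent → not met
10. ventilation assessment 82 days ago vs limit 60 → not met
11. sanitation violations on record 0 ≤ 2 → met
Not met: 5 of 11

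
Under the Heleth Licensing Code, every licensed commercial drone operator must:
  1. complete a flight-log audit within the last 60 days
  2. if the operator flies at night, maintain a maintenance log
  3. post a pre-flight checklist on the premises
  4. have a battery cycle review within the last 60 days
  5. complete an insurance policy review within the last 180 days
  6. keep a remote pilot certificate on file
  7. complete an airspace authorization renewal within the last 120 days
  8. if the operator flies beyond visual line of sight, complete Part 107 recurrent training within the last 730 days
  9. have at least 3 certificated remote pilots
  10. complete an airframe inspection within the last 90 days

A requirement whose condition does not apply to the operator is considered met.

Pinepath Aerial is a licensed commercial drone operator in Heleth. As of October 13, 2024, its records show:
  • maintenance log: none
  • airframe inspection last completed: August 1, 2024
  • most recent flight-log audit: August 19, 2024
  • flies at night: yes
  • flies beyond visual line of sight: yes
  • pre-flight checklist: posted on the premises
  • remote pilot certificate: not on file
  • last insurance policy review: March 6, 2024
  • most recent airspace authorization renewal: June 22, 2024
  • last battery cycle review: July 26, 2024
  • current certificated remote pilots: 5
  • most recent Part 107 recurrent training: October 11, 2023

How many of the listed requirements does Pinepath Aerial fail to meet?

4

1. flight-log audit 55 days ago vs limit 60 → met
2. condition 'flies at night' holds; maintenance log absent → not met
3. pre-flight checklist present → met
4. battery cycle review 79 days ago vs limit 60 → not met
5. insurance policy review 221 days ago vs limit 180 → not met
6. remote pilot certificate absent → not met
7. airspace authorization renewal 113 days ago vs limit 120 → met
8. condition 'flies beyond visual line of sight' holds; Part 107 recurrent training 368 days ago vs limit 730 → met
9. certificated remote pilots 5 ≥ 3 → met
10. airframe inspection 73 days ago vs limit 90 → met
Not met: 4 of 10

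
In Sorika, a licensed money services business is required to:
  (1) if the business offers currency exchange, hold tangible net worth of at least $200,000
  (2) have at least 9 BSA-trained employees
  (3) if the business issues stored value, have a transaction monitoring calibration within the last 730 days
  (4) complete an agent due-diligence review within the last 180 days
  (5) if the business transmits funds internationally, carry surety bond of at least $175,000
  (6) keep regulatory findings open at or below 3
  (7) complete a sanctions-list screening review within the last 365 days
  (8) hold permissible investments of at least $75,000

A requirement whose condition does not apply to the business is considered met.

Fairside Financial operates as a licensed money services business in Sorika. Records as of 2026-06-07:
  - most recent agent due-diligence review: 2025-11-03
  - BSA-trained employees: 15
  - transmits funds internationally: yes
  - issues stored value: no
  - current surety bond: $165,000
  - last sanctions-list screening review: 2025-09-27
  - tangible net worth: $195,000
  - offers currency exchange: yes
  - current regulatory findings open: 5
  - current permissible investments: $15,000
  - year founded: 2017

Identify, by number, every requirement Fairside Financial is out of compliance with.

1, 4, 5, 6, 8

1. condition 'offers currency exchange' holds; tangible net worth $195,000 < $200,000 → not met
2. BSA-trained employees 15 ≥ 9 → met
3. condition 'issues stored value' does not hold → requirement n/a → met
4. agent due-diligence review 216 days ago vs limit 180 → not met
5. condition 'transmits funds internationally' holds; surety bond $165,000 < $175,000 → not met
6. regulatory findings open 5 > 3 → not met
7. sanctions-list screening review 253 days ago vs limit 365 → met
8. permissible investments $15,000 < $75,000 → not met
Not met: 1, 4, 5, 6, 8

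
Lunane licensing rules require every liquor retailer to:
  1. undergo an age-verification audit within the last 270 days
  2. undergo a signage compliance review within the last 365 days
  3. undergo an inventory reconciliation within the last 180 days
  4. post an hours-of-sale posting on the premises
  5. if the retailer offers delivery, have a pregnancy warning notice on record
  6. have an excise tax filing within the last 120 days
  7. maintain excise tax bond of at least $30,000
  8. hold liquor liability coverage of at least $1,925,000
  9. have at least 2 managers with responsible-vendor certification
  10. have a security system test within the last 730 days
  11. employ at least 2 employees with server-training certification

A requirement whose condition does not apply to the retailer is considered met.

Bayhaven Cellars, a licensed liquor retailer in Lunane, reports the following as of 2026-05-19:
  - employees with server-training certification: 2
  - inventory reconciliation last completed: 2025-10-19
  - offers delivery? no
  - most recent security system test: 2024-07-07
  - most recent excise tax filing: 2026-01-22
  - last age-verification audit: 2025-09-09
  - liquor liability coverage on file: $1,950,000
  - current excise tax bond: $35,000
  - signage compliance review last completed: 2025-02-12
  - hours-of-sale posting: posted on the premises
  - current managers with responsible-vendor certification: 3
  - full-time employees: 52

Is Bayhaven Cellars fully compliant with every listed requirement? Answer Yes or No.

1. age-verification audit 252 days ago vs limit 270 → met
2. signage compliance review 461 days ago vs limit 365 → not met
3. inventory reconciliation 212 days ago vs limit 180 → not met
4. hours-of-sale posting present → met
5. condition 'offers delivery' does not hold → requirement n/a → met
6. excise tax filing 117 days ago vs limit 120 → met
7. excise tax bond $35,000 ≥ $30,000 → met
8. liquor liability coverage $1,950,000 ≥ $1,925,000 → met
9. managers with responsible-vendor certification 3 ≥ 2 → met
10. security system test 681 days ago vs limit 730 → met
11. employees with server-training certification 2 ≥ 2 → met
Not met: 2, 3

No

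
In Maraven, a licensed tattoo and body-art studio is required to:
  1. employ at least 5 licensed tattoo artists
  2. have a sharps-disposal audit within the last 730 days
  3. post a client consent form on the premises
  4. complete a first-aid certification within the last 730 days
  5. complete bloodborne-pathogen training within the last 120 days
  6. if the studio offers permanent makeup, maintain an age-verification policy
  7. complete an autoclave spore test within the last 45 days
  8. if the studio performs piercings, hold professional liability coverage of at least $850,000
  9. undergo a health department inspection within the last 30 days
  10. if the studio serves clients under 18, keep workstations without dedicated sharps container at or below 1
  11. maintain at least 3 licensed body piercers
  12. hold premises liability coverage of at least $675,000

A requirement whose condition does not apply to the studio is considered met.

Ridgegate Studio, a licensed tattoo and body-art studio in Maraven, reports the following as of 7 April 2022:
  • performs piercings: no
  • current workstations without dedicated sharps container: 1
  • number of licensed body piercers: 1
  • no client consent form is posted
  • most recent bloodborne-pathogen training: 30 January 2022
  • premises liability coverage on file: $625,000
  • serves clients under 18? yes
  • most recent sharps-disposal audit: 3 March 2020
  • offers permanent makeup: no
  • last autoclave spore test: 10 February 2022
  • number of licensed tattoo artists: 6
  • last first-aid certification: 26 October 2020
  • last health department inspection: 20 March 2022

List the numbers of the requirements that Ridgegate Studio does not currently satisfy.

2, 3, 7, 11, 12

1. licensed tattoo artists 6 ≥ 5 → met
2. sharps-disposal audit 765 days ago vs limit 730 → not met
3. client consent form absent → not met
4. first-aid certification 528 days ago vs limit 730 → met
5. bloodborne-pathogen training 67 days ago vs limit 120 → met
6. condition 'offers permanent makeup' does not hold → requirement n/a → met
7. autoclave spore test 56 days ago vs limit 45 → not met
8. condition 'performs piercings' does not hold → requirement n/a → met
9. health department inspection 18 days ago vs limit 30 → met
10. condition 'serves clients under 18' holds; workstations without dedicated sharps container 1 ≤ 1 → met
11. licensed body piercers 1 < 3 → not met
12. premises liability coverage $625,000 < $675,000 → not met
Not met: 2, 3, 7, 11, 12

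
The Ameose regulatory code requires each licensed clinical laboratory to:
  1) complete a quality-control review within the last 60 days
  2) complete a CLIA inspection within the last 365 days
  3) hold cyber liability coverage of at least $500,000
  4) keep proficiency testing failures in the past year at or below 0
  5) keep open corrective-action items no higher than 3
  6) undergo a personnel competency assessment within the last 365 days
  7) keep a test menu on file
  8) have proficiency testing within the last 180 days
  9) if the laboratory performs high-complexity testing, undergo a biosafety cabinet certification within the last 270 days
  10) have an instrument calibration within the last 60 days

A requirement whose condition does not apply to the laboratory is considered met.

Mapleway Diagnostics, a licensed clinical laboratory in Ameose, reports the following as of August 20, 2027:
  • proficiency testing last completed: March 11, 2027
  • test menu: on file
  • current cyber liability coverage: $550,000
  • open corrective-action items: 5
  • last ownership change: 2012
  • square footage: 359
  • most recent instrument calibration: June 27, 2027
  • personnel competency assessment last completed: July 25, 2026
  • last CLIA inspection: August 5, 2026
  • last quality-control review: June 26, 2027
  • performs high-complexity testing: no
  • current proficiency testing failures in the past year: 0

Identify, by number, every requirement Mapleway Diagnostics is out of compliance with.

1. quality-control review 55 days ago vs limit 60 → met
2. CLIA inspection 380 days ago vs limit 365 → not met
3. cyber liability coverage $550,000 ≥ $500,000 → met
4. proficiency testing failures in the past year 0 ≤ 0 → met
5. open corrective-action items 5 > 3 → not met
6. personnel competency assessment 391 days ago vs limit 365 → not met
7. test menu present → met
8. proficiency testing 162 days ago vs limit 180 → met
9. condition 'performs high-complexity testing' does not hold → requirement n/a → met
10. instrument calibration 54 days ago vs limit 60 → met
Not met: 2, 5, 6

2, 5, 6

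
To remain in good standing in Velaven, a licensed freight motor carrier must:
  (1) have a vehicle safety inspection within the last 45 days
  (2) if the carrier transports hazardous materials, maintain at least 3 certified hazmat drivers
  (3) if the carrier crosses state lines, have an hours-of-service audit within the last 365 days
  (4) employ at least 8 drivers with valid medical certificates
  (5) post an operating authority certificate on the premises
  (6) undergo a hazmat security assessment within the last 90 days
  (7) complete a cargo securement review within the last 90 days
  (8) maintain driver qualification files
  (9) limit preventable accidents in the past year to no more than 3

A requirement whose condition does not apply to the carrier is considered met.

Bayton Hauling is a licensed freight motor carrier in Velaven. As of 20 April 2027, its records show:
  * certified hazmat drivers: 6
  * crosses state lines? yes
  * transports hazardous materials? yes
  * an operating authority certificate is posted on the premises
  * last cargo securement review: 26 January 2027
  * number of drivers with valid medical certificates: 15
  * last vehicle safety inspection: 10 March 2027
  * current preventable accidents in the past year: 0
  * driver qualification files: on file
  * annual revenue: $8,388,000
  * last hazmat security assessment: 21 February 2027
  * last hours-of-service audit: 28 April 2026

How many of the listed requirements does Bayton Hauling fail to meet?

0

1. vehicle safety inspection 41 days ago vs limit 45 → met
2. condition 'transports hazardous materials' holds; certified hazmat drivers 6 ≥ 3 → met
3. condition 'crosses state lines' holds; hours-of-service audit 357 days ago vs limit 365 → met
4. drivers with valid medical certificates 15 ≥ 8 → met
5. operating authority certificate present → met
6. hazmat security assessment 58 days ago vs limit 90 → met
7. cargo securement review 84 days ago vs limit 90 → met
8. driver qualification files present → met
9. preventable accidents in the past year 0 ≤ 3 → met
Not met: 0 of 9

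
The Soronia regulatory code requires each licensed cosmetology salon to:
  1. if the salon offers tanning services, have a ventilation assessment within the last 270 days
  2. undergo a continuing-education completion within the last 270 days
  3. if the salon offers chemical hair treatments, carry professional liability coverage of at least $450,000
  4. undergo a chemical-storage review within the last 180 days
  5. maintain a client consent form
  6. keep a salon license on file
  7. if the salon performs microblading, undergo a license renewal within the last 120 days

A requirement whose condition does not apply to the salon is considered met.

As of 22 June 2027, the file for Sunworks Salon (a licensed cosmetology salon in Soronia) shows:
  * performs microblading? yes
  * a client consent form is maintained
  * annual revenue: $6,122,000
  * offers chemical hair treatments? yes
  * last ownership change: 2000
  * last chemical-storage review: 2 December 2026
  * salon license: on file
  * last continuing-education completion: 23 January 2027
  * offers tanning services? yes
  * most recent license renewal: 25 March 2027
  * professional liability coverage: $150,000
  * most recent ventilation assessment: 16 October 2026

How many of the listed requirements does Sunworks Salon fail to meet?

2

1. condition 'offers tanning services' holds; ventilation assessment 249 days ago vs limit 270 → met
2. continuing-education completion 150 days ago vs limit 270 → met
3. condition 'offers chemical hair treatments' holds; professional liability coverage $150,000 < $450,000 → not met
4. chemical-storage review 202 days ago vs limit 180 → not met
5. client consent form present → met
6. salon license present → met
7. condition 'performs microblading' holds; license renewal 89 days ago vs limit 120 → met
Not met: 2 of 7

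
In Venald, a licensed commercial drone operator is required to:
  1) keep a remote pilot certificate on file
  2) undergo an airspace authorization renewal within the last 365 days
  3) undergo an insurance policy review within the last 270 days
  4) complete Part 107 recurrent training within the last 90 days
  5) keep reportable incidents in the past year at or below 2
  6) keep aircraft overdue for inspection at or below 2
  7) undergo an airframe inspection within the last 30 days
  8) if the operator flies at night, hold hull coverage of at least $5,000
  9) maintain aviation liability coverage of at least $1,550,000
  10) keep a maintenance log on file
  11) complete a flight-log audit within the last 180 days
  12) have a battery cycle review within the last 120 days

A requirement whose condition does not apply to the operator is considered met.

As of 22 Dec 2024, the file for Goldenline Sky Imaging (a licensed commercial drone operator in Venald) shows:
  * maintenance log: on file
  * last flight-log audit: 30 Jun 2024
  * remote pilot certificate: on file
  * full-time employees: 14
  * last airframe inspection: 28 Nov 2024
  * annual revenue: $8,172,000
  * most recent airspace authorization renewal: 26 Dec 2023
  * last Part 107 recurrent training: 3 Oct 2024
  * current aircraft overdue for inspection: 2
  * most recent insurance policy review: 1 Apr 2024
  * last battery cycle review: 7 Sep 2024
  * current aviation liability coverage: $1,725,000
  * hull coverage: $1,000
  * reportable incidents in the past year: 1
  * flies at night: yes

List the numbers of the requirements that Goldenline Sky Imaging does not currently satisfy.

8

1. remote pilot certificate present → met
2. airspace authorization renewal 362 days ago vs limit 365 → met
3. insurance policy review 265 days ago vs limit 270 → met
4. Part 107 recurrent training 80 days ago vs limit 90 → met
5. reportable incidents in the past year 1 ≤ 2 → met
6. aircraft overdue for inspection 2 ≤ 2 → met
7. airframe inspection 24 days ago vs limit 30 → met
8. condition 'flies at night' holds; hull coverage $1,000 < $5,000 → not met
9. aviation liability coverage $1,725,000 ≥ $1,550,000 → met
10. maintenance log present → met
11. flight-log audit 175 days ago vs limit 180 → met
12. battery cycle review 106 days ago vs limit 120 → met
Not met: 8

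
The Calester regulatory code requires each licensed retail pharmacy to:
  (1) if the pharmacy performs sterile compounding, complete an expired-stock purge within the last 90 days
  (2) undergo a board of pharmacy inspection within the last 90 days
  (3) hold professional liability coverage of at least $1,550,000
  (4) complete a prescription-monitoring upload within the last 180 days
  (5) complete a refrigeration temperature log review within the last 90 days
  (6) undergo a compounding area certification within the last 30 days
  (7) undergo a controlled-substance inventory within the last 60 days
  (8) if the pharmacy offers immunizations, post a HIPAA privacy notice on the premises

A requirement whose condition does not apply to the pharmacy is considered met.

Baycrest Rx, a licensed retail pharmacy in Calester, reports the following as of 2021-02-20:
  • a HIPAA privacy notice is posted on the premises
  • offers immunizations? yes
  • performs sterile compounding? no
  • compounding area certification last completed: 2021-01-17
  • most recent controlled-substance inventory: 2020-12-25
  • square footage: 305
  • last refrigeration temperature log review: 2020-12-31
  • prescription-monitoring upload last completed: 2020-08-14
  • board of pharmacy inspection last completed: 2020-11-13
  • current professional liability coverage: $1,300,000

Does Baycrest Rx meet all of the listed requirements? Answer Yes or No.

1. condition 'performs sterile compounding' does not hold → requirement n/a → met
2. board of pharmacy inspection 99 days ago vs limit 90 → not met
3. professional liability coverage $1,300,000 < $1,550,000 → not met
4. prescription-monitoring upload 190 days ago vs limit 180 → not met
5. refrigeration temperature log review 51 days ago vs limit 90 → met
6. compounding area certification 34 days ago vs limit 30 → not met
7. controlled-substance inventory 57 days ago vs limit 60 → met
8. condition 'offers immunizations' holds; HIPAA privacy notice present → met
Not met: 2, 3, 4, 6

No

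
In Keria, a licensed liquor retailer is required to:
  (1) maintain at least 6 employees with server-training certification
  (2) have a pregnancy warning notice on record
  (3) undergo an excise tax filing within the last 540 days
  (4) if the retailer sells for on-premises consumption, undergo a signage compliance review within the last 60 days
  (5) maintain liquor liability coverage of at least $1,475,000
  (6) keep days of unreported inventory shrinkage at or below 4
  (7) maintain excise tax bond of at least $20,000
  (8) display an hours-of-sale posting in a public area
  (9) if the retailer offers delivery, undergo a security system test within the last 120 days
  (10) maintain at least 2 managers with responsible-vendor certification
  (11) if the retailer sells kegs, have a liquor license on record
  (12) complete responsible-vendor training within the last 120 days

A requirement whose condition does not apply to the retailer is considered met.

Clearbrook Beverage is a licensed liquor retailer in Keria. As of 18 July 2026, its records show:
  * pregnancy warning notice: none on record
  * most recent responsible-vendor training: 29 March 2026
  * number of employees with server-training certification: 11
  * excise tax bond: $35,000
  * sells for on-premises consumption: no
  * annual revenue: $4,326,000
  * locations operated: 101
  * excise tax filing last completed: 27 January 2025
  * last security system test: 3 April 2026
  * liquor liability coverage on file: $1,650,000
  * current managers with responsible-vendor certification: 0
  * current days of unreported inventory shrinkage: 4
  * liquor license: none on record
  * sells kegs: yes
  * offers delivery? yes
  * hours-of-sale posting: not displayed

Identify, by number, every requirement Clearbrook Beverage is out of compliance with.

1. employees with server-training certification 11 ≥ 6 → met
2. pregnancy warning notice absent → not met
3. excise tax filing 537 days ago vs limit 540 → met
4. condition 'sells for on-premises consumption' does not hold → requirement n/a → met
5. liquor liability coverage $1,650,000 ≥ $1,475,000 → met
6. days of unreported inventory shrinkage 4 ≤ 4 → met
7. excise tax bond $35,000 ≥ $20,000 → met
8. hours-of-sale posting absent → not met
9. condition 'offers delivery' holds; security system test 106 days ago vs limit 120 → met
10. managers with responsible-vendor certification 0 < 2 → not met
11. condition 'sells kegs' holds; liquor license absent → not met
12. responsible-vendor training 111 days ago vs limit 120 → met
Not met: 2, 8, 10, 11

2, 8, 10, 11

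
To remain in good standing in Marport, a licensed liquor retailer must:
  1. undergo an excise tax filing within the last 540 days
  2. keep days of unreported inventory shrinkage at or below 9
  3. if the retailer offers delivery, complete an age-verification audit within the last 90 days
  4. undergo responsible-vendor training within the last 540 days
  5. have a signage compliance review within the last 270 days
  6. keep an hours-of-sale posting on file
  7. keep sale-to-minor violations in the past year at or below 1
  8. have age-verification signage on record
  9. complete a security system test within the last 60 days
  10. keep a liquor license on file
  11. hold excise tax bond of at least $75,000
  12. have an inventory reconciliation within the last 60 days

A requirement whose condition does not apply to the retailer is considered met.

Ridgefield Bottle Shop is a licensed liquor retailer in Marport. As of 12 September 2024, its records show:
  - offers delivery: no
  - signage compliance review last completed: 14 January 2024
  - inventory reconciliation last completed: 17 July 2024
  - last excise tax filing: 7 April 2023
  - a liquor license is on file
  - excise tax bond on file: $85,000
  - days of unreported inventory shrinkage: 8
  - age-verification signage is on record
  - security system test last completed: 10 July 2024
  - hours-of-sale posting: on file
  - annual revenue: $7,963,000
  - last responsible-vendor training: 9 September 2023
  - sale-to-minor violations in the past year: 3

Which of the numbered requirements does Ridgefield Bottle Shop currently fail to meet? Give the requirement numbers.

7, 9

1. excise tax filing 524 days ago vs limit 540 → met
2. days of unreported inventory shrinkage 8 ≤ 9 → met
3. condition 'offers delivery' does not hold → requirement n/a → met
4. responsible-vendor training 369 days ago vs limit 540 → met
5. signage compliance review 242 days ago vs limit 270 → met
6. hours-of-sale posting present → met
7. sale-to-minor violations in the past year 3 > 1 → not met
8. age-verification signage present → met
9. security system test 64 days ago vs limit 60 → not met
10. liquor license present → met
11. excise tax bond $85,000 ≥ $75,000 → met
12. inventory reconciliation 57 days ago vs limit 60 → met
Not met: 7, 9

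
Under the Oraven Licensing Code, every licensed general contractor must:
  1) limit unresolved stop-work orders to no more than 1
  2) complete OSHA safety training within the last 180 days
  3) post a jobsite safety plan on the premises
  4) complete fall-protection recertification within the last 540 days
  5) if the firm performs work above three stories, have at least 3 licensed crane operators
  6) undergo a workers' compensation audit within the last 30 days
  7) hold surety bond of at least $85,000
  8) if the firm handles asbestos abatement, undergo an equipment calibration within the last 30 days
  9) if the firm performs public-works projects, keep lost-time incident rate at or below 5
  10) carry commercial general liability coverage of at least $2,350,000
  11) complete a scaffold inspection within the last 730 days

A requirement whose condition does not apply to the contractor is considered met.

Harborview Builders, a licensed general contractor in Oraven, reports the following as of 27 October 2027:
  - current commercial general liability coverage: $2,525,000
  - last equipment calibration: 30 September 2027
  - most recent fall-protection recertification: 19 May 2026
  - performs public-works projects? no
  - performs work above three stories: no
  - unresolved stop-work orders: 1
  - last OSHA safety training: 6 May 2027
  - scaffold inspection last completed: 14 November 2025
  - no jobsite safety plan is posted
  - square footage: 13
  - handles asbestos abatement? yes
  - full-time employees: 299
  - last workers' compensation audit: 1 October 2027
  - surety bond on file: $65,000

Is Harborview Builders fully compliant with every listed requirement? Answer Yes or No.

1. unresolved stop-work orders 1 ≤ 1 → met
2. OSHA safety training 174 days ago vs limit 180 → met
3. jobsite safety plan absent → not met
4. fall-protection recertification 526 days ago vs limit 540 → met
5. condition 'performs work above three stories' does not hold → requirement n/a → met
6. workers' compensation audit 26 days ago vs limit 30 → met
7. surety bond $65,000 < $85,000 → not met
8. condition 'handles asbestos abatement' holds; equipment calibration 27 days ago vs limit 30 → met
9. condition 'performs public-works projects' does not hold → requirement n/a → met
10. commercial general liability coverage $2,525,000 ≥ $2,350,000 → met
11. scaffold inspection 712 days ago vs limit 730 → met
Not met: 3, 7

No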